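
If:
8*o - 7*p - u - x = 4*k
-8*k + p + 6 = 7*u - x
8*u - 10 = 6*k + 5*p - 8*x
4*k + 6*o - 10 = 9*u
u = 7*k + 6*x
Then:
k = -5707/4202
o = 73939/8404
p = 20827/2101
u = 17441/4202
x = 9565/4202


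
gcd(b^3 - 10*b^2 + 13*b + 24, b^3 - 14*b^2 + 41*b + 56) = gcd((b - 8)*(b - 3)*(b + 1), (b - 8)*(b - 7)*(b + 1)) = b^2 - 7*b - 8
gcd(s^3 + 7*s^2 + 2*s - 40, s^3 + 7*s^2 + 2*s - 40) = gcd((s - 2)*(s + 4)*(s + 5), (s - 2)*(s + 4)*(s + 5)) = s^3 + 7*s^2 + 2*s - 40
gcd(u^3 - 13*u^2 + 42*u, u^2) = u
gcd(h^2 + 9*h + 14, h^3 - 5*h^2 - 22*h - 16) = h + 2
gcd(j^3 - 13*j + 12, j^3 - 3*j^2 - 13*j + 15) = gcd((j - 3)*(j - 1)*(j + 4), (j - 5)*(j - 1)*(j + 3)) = j - 1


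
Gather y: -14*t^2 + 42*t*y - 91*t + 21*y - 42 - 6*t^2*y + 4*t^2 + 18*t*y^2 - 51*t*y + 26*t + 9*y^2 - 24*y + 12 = -10*t^2 - 65*t + y^2*(18*t + 9) + y*(-6*t^2 - 9*t - 3) - 30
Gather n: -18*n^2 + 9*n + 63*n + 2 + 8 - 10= -18*n^2 + 72*n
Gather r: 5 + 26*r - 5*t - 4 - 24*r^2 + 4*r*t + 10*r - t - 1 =-24*r^2 + r*(4*t + 36) - 6*t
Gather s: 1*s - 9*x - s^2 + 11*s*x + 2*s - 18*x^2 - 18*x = -s^2 + s*(11*x + 3) - 18*x^2 - 27*x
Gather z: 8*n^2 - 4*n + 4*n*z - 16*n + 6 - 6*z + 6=8*n^2 - 20*n + z*(4*n - 6) + 12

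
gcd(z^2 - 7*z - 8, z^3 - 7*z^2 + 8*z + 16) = z + 1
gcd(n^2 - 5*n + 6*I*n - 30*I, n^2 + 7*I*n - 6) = n + 6*I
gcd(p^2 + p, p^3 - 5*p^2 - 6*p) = p^2 + p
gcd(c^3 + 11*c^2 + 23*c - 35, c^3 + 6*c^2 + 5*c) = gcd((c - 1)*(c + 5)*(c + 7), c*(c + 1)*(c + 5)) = c + 5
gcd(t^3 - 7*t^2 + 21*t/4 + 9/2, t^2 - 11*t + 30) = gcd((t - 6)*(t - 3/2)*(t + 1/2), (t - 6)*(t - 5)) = t - 6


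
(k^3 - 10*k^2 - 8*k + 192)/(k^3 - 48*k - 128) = (k - 6)/(k + 4)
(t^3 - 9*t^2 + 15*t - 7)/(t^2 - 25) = (t^3 - 9*t^2 + 15*t - 7)/(t^2 - 25)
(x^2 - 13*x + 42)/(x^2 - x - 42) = (x - 6)/(x + 6)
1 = 1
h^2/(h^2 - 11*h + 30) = h^2/(h^2 - 11*h + 30)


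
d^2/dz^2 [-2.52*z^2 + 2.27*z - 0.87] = -5.04000000000000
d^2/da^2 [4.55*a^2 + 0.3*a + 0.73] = 9.10000000000000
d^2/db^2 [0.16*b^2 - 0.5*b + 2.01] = 0.320000000000000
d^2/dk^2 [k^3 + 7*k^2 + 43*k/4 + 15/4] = 6*k + 14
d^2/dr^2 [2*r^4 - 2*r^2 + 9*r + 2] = 24*r^2 - 4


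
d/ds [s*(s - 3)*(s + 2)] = 3*s^2 - 2*s - 6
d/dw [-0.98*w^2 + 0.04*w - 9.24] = 0.04 - 1.96*w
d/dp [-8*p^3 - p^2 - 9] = 2*p*(-12*p - 1)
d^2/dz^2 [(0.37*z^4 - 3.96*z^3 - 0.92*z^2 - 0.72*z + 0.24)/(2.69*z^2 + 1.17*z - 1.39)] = (5.35471399999999*z^6 + 6.98700600000001*z^5 - 5.26184400000002*z^4 - 54.712008*z^3 + 36.999564*z^2 - 57.527496*z - 3.445096)/(19.465109*z^6 + 25.398711*z^5 - 19.127514*z^4 - 24.646869*z^3 + 9.883734*z^2 + 6.781671*z - 2.685619)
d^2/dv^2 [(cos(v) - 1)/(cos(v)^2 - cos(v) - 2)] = (9*sin(v)^4*cos(v) - 3*sin(v)^4 + 11*sin(v)^2 - 11*cos(v)/4 + 21*cos(3*v)/4 - cos(5*v)/2 + 2)/(sin(v)^2 + cos(v) + 1)^3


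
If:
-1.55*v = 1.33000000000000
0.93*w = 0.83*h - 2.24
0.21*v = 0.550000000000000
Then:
No Solution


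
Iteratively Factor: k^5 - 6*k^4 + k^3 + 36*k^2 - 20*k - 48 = (k + 2)*(k^4 - 8*k^3 + 17*k^2 + 2*k - 24) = (k + 1)*(k + 2)*(k^3 - 9*k^2 + 26*k - 24) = (k - 3)*(k + 1)*(k + 2)*(k^2 - 6*k + 8) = (k - 4)*(k - 3)*(k + 1)*(k + 2)*(k - 2)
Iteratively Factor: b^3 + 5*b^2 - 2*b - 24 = (b - 2)*(b^2 + 7*b + 12) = (b - 2)*(b + 4)*(b + 3)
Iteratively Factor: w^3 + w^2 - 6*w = (w - 2)*(w^2 + 3*w) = (w - 2)*(w + 3)*(w)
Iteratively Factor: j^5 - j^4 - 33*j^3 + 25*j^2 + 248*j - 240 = (j - 1)*(j^4 - 33*j^2 - 8*j + 240) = (j - 5)*(j - 1)*(j^3 + 5*j^2 - 8*j - 48) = (j - 5)*(j - 3)*(j - 1)*(j^2 + 8*j + 16) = (j - 5)*(j - 3)*(j - 1)*(j + 4)*(j + 4)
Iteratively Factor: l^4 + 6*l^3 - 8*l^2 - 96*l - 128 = (l + 4)*(l^3 + 2*l^2 - 16*l - 32) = (l - 4)*(l + 4)*(l^2 + 6*l + 8) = (l - 4)*(l + 2)*(l + 4)*(l + 4)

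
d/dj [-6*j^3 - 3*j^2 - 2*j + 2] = -18*j^2 - 6*j - 2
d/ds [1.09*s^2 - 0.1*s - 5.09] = 2.18*s - 0.1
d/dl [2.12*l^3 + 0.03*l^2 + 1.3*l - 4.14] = 6.36*l^2 + 0.06*l + 1.3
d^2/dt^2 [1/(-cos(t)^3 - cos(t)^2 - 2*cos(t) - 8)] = -((11*cos(t) + 8*cos(2*t) + 9*cos(3*t))*(cos(t)^3 + cos(t)^2 + 2*cos(t) + 8)/4 + 2*(3*cos(t)^2 + 2*cos(t) + 2)^2*sin(t)^2)/(cos(t)^3 + cos(t)^2 + 2*cos(t) + 8)^3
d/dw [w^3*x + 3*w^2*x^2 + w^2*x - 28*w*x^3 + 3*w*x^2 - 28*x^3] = x*(3*w^2 + 6*w*x + 2*w - 28*x^2 + 3*x)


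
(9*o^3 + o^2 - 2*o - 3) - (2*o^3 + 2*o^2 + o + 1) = 7*o^3 - o^2 - 3*o - 4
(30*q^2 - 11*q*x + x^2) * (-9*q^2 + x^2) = -270*q^4 + 99*q^3*x + 21*q^2*x^2 - 11*q*x^3 + x^4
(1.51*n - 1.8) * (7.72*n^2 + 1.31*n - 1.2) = 11.6572*n^3 - 11.9179*n^2 - 4.17*n + 2.16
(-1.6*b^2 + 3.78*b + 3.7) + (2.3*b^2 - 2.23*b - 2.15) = 0.7*b^2 + 1.55*b + 1.55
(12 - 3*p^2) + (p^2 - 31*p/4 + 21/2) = -2*p^2 - 31*p/4 + 45/2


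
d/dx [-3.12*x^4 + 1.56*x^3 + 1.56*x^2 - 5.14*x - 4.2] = -12.48*x^3 + 4.68*x^2 + 3.12*x - 5.14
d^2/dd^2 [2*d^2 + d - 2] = 4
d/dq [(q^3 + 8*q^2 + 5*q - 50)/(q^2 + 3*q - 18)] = (q^4 + 6*q^3 - 35*q^2 - 188*q + 60)/(q^4 + 6*q^3 - 27*q^2 - 108*q + 324)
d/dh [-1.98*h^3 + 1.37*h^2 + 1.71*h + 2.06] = -5.94*h^2 + 2.74*h + 1.71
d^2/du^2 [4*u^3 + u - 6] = 24*u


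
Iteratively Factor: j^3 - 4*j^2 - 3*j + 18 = (j - 3)*(j^2 - j - 6) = (j - 3)*(j + 2)*(j - 3)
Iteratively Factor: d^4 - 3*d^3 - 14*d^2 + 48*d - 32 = (d - 2)*(d^3 - d^2 - 16*d + 16) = (d - 2)*(d - 1)*(d^2 - 16) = (d - 2)*(d - 1)*(d + 4)*(d - 4)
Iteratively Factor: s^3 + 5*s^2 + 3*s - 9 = (s + 3)*(s^2 + 2*s - 3) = (s - 1)*(s + 3)*(s + 3)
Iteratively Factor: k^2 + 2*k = (k)*(k + 2)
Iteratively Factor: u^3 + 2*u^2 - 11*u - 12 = (u - 3)*(u^2 + 5*u + 4) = (u - 3)*(u + 1)*(u + 4)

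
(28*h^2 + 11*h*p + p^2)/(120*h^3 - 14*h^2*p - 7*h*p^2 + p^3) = (7*h + p)/(30*h^2 - 11*h*p + p^2)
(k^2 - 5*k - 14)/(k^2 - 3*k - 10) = (k - 7)/(k - 5)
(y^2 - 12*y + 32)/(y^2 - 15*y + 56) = (y - 4)/(y - 7)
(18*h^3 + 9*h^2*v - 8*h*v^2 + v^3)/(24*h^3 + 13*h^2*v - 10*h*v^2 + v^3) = (-6*h + v)/(-8*h + v)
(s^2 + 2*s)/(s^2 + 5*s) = (s + 2)/(s + 5)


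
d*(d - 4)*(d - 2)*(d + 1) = d^4 - 5*d^3 + 2*d^2 + 8*d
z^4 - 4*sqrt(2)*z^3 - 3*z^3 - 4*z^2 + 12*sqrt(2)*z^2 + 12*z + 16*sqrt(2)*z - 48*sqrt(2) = (z - 3)*(z - 2)*(z + 2)*(z - 4*sqrt(2))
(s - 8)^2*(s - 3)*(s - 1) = s^4 - 20*s^3 + 131*s^2 - 304*s + 192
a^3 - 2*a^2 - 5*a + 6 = (a - 3)*(a - 1)*(a + 2)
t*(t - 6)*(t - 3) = t^3 - 9*t^2 + 18*t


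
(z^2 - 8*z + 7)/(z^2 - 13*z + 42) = (z - 1)/(z - 6)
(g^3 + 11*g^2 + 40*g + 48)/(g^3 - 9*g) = (g^2 + 8*g + 16)/(g*(g - 3))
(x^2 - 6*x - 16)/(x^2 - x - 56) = (x + 2)/(x + 7)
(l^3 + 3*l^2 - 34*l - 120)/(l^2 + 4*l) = l - 1 - 30/l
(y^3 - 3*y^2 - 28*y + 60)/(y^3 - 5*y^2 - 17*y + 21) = (y^3 - 3*y^2 - 28*y + 60)/(y^3 - 5*y^2 - 17*y + 21)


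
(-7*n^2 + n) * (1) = -7*n^2 + n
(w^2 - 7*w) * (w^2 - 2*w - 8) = w^4 - 9*w^3 + 6*w^2 + 56*w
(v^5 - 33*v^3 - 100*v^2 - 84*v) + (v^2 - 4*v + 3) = v^5 - 33*v^3 - 99*v^2 - 88*v + 3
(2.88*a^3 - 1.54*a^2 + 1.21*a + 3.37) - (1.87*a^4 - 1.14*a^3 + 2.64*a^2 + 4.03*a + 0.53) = -1.87*a^4 + 4.02*a^3 - 4.18*a^2 - 2.82*a + 2.84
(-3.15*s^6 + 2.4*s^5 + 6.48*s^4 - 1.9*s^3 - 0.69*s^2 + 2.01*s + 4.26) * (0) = 0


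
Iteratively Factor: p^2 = (p)*(p)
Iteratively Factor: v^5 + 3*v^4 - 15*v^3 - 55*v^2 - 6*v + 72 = (v - 1)*(v^4 + 4*v^3 - 11*v^2 - 66*v - 72) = (v - 1)*(v + 2)*(v^3 + 2*v^2 - 15*v - 36) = (v - 4)*(v - 1)*(v + 2)*(v^2 + 6*v + 9) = (v - 4)*(v - 1)*(v + 2)*(v + 3)*(v + 3)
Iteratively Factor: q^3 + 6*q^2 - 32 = (q + 4)*(q^2 + 2*q - 8) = (q - 2)*(q + 4)*(q + 4)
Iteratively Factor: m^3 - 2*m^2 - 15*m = (m)*(m^2 - 2*m - 15) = m*(m - 5)*(m + 3)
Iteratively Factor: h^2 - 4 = (h + 2)*(h - 2)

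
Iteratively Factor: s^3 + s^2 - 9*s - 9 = (s + 3)*(s^2 - 2*s - 3) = (s - 3)*(s + 3)*(s + 1)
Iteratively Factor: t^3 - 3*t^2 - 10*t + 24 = (t - 2)*(t^2 - t - 12) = (t - 4)*(t - 2)*(t + 3)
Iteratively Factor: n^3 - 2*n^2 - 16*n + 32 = (n + 4)*(n^2 - 6*n + 8) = (n - 2)*(n + 4)*(n - 4)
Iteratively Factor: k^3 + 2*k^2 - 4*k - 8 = (k - 2)*(k^2 + 4*k + 4) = (k - 2)*(k + 2)*(k + 2)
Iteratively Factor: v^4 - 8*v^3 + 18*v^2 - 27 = (v + 1)*(v^3 - 9*v^2 + 27*v - 27) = (v - 3)*(v + 1)*(v^2 - 6*v + 9) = (v - 3)^2*(v + 1)*(v - 3)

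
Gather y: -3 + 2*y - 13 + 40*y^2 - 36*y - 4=40*y^2 - 34*y - 20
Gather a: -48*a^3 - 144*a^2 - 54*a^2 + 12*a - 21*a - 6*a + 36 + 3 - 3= -48*a^3 - 198*a^2 - 15*a + 36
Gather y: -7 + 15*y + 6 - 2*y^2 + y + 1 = -2*y^2 + 16*y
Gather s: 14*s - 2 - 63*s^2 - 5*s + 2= -63*s^2 + 9*s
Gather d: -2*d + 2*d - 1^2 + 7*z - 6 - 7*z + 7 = 0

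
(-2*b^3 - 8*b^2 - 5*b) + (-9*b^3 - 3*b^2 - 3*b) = -11*b^3 - 11*b^2 - 8*b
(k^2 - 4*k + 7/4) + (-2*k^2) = -k^2 - 4*k + 7/4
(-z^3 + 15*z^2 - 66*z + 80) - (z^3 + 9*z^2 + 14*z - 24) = -2*z^3 + 6*z^2 - 80*z + 104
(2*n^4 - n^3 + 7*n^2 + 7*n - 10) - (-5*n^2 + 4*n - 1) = 2*n^4 - n^3 + 12*n^2 + 3*n - 9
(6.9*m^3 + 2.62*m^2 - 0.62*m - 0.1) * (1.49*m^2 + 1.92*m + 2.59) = 10.281*m^5 + 17.1518*m^4 + 21.9776*m^3 + 5.4464*m^2 - 1.7978*m - 0.259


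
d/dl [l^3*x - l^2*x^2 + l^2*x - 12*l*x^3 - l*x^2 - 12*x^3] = x*(3*l^2 - 2*l*x + 2*l - 12*x^2 - x)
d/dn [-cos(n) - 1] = sin(n)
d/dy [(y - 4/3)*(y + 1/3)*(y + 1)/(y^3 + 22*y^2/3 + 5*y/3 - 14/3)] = 2*(99*y^2 - 114*y + 101)/(3*(9*y^4 + 114*y^3 + 277*y^2 - 532*y + 196))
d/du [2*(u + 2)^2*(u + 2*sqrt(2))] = 2*(u + 2)*(3*u + 2 + 4*sqrt(2))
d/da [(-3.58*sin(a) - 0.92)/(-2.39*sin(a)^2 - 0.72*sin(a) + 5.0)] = (-4.3976*sin(a) + 4.2781*cos(2*a) - 22.8405)*cos(a)/(2.39*sin(a)^2 + 0.72*sin(a) - 5.0)^2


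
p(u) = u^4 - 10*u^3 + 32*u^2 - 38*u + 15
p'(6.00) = 130.00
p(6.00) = 75.00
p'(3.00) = -8.00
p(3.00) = 0.00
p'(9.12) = 1084.65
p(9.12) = 1662.50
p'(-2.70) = -508.23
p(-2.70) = 600.85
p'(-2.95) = -590.56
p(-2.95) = 738.04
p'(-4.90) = -1542.50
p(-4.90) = 2722.49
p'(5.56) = 77.95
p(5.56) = 29.81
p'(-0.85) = -116.53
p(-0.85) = 77.08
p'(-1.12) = -152.93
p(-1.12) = 113.32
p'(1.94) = 2.46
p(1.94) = 2.87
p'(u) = 4*u^3 - 30*u^2 + 64*u - 38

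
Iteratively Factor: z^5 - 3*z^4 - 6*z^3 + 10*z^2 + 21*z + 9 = (z - 3)*(z^4 - 6*z^2 - 8*z - 3) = (z - 3)^2*(z^3 + 3*z^2 + 3*z + 1) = (z - 3)^2*(z + 1)*(z^2 + 2*z + 1) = (z - 3)^2*(z + 1)^2*(z + 1)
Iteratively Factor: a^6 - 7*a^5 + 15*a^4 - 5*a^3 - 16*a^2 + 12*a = (a)*(a^5 - 7*a^4 + 15*a^3 - 5*a^2 - 16*a + 12) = a*(a - 2)*(a^4 - 5*a^3 + 5*a^2 + 5*a - 6) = a*(a - 2)*(a - 1)*(a^3 - 4*a^2 + a + 6) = a*(a - 2)*(a - 1)*(a + 1)*(a^2 - 5*a + 6) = a*(a - 3)*(a - 2)*(a - 1)*(a + 1)*(a - 2)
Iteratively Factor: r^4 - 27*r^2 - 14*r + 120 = (r + 3)*(r^3 - 3*r^2 - 18*r + 40) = (r + 3)*(r + 4)*(r^2 - 7*r + 10) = (r - 5)*(r + 3)*(r + 4)*(r - 2)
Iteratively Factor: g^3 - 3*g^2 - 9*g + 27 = (g - 3)*(g^2 - 9) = (g - 3)*(g + 3)*(g - 3)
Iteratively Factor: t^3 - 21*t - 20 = (t + 1)*(t^2 - t - 20) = (t + 1)*(t + 4)*(t - 5)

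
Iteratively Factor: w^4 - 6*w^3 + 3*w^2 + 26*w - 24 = (w - 4)*(w^3 - 2*w^2 - 5*w + 6) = (w - 4)*(w - 1)*(w^2 - w - 6) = (w - 4)*(w - 3)*(w - 1)*(w + 2)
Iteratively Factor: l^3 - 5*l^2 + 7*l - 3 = (l - 1)*(l^2 - 4*l + 3) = (l - 3)*(l - 1)*(l - 1)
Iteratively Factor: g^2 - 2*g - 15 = (g - 5)*(g + 3)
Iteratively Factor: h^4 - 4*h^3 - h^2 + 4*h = (h - 1)*(h^3 - 3*h^2 - 4*h) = (h - 4)*(h - 1)*(h^2 + h) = h*(h - 4)*(h - 1)*(h + 1)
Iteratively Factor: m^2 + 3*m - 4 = (m - 1)*(m + 4)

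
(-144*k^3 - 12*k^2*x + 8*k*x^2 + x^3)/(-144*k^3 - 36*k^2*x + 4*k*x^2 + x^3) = (-24*k^2 + 2*k*x + x^2)/(-24*k^2 - 2*k*x + x^2)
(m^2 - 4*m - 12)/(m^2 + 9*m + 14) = (m - 6)/(m + 7)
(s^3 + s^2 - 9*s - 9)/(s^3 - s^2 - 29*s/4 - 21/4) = 4*(s^2 - 9)/(4*s^2 - 8*s - 21)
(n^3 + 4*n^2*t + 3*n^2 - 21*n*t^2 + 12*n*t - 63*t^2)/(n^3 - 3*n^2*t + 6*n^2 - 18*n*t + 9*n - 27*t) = (n + 7*t)/(n + 3)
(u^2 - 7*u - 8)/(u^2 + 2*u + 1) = (u - 8)/(u + 1)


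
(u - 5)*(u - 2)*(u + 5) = u^3 - 2*u^2 - 25*u + 50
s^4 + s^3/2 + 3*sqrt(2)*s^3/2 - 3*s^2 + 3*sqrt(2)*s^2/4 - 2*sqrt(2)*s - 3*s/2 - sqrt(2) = (s + 1/2)*(s - sqrt(2))*(s + sqrt(2)/2)*(s + 2*sqrt(2))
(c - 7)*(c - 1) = c^2 - 8*c + 7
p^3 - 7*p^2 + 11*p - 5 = (p - 5)*(p - 1)^2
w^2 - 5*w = w*(w - 5)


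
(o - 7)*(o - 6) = o^2 - 13*o + 42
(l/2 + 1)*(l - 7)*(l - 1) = l^3/2 - 3*l^2 - 9*l/2 + 7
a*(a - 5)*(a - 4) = a^3 - 9*a^2 + 20*a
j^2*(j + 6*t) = j^3 + 6*j^2*t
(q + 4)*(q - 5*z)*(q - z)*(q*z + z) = q^4*z - 6*q^3*z^2 + 5*q^3*z + 5*q^2*z^3 - 30*q^2*z^2 + 4*q^2*z + 25*q*z^3 - 24*q*z^2 + 20*z^3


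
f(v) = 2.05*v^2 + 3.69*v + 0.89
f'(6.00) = 28.29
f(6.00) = 96.83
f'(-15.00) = -57.81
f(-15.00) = 406.79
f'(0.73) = 6.68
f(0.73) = 4.68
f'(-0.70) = 0.82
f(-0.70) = -0.69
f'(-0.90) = 0.00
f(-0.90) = -0.77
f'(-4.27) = -13.82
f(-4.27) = 22.51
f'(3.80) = 19.27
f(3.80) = 44.51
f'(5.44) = 25.99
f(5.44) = 81.63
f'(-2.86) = -8.04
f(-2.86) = 7.10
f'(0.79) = 6.93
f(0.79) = 5.08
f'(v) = 4.1*v + 3.69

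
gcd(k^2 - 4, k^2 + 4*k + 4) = k + 2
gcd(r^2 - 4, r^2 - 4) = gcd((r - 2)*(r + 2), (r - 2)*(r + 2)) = r^2 - 4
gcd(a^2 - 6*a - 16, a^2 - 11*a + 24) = a - 8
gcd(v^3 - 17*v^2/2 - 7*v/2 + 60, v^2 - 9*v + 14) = 1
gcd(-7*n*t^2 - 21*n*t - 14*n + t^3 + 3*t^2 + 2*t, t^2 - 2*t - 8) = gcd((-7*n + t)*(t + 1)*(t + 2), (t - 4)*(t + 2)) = t + 2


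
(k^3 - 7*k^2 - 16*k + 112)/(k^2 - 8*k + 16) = (k^2 - 3*k - 28)/(k - 4)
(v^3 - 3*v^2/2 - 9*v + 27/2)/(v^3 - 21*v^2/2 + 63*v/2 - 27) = (v + 3)/(v - 6)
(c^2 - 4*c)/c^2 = (c - 4)/c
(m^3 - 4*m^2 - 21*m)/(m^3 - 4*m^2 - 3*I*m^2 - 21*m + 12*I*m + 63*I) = m/(m - 3*I)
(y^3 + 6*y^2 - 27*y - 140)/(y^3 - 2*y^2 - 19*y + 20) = (y + 7)/(y - 1)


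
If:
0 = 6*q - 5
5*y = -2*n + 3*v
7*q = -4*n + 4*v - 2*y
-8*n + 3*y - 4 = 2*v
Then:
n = -371/792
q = 5/6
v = 613/396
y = 221/198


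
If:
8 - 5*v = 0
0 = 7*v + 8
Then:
No Solution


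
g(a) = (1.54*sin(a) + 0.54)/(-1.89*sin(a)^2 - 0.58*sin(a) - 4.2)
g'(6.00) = -0.36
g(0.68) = -0.28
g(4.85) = 0.18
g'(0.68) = -0.10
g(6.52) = -0.20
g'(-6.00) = -0.25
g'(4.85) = -0.02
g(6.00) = -0.03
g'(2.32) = 0.07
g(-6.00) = -0.22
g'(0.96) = -0.04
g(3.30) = -0.07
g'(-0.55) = -0.28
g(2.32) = -0.30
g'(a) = (3.78*sin(a)*cos(a) + 0.58*cos(a))*(1.54*sin(a) + 0.54)/(-1.89*sin(a)^2 - 0.58*sin(a) - 4.2)^2 + 1.54*cos(a)/(-1.89*sin(a)^2 - 0.58*sin(a) - 4.2) = (2.9106*sin(a)^2 + 2.0412*sin(a) - 6.1548)*cos(a)/(3.5721*sin(a)^4 + 2.1924*sin(a)^3 + 16.2124*sin(a)^2 + 4.872*sin(a) + 17.64)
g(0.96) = -0.30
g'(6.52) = -0.27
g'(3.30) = 0.37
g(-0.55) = 0.06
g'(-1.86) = 0.05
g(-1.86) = 0.17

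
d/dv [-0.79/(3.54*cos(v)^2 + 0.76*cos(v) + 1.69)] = -(5.5932*cos(v) + 0.6004)*sin(v)/(3.54*cos(v)^2 + 0.76*cos(v) + 1.69)^2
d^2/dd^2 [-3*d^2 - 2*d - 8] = -6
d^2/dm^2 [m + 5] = 0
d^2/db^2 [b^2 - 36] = 2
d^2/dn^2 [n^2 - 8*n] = 2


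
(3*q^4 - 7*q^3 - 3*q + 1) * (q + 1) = 3*q^5 - 4*q^4 - 7*q^3 - 3*q^2 - 2*q + 1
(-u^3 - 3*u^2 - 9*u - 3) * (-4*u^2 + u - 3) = 4*u^5 + 11*u^4 + 36*u^3 + 12*u^2 + 24*u + 9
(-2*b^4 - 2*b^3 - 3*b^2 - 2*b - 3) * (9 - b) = 2*b^5 - 16*b^4 - 15*b^3 - 25*b^2 - 15*b - 27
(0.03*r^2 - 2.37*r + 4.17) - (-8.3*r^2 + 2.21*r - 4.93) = 8.33*r^2 - 4.58*r + 9.1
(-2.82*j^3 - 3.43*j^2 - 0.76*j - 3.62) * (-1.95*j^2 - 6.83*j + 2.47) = 5.499*j^5 + 25.9491*j^4 + 17.9435*j^3 + 3.7777*j^2 + 22.8474*j - 8.9414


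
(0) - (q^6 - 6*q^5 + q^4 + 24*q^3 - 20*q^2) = -q^6 + 6*q^5 - q^4 - 24*q^3 + 20*q^2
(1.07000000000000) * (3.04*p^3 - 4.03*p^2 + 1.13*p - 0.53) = 3.2528*p^3 - 4.3121*p^2 + 1.2091*p - 0.5671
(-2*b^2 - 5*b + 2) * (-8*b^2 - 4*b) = 16*b^4 + 48*b^3 + 4*b^2 - 8*b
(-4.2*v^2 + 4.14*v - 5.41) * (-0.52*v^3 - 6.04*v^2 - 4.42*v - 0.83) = 2.184*v^5 + 23.2152*v^4 - 3.6284*v^3 + 17.8636*v^2 + 20.476*v + 4.4903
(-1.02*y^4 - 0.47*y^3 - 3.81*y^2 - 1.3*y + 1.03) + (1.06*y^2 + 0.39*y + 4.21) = -1.02*y^4 - 0.47*y^3 - 2.75*y^2 - 0.91*y + 5.24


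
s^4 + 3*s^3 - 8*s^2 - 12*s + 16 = (s - 2)*(s - 1)*(s + 2)*(s + 4)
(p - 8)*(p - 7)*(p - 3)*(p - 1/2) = p^4 - 37*p^3/2 + 110*p^2 - 437*p/2 + 84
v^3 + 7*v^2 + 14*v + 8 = (v + 1)*(v + 2)*(v + 4)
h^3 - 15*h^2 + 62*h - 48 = (h - 8)*(h - 6)*(h - 1)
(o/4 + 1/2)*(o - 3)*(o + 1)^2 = o^4/4 + o^3/4 - 7*o^2/4 - 13*o/4 - 3/2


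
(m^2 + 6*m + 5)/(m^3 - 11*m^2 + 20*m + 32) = (m + 5)/(m^2 - 12*m + 32)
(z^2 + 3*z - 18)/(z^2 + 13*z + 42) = (z - 3)/(z + 7)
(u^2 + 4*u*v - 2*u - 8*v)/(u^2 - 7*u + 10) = (u + 4*v)/(u - 5)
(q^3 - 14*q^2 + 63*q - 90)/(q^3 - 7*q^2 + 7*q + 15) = (q - 6)/(q + 1)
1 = 1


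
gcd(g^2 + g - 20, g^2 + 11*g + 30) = g + 5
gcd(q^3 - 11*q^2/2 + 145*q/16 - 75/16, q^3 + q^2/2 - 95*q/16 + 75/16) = q^2 - 5*q/2 + 25/16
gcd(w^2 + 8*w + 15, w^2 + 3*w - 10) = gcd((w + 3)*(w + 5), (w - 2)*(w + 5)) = w + 5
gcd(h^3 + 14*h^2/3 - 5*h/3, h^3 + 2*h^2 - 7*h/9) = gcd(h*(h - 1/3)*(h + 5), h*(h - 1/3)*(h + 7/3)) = h^2 - h/3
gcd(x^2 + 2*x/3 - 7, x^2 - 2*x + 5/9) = 1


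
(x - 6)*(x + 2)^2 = x^3 - 2*x^2 - 20*x - 24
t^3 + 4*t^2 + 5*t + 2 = (t + 1)^2*(t + 2)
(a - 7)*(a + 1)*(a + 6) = a^3 - 43*a - 42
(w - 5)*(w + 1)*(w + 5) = w^3 + w^2 - 25*w - 25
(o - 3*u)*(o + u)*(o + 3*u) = o^3 + o^2*u - 9*o*u^2 - 9*u^3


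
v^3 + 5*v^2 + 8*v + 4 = (v + 1)*(v + 2)^2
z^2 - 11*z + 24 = (z - 8)*(z - 3)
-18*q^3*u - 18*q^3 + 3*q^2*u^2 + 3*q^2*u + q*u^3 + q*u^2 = (-3*q + u)*(6*q + u)*(q*u + q)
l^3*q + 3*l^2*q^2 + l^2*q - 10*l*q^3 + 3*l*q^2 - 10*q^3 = (l - 2*q)*(l + 5*q)*(l*q + q)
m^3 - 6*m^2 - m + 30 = (m - 5)*(m - 3)*(m + 2)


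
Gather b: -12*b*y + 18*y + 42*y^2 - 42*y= -12*b*y + 42*y^2 - 24*y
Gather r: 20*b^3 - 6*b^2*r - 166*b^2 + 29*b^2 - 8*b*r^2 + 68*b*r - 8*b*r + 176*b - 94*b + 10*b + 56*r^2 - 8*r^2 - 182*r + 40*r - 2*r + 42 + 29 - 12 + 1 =20*b^3 - 137*b^2 + 92*b + r^2*(48 - 8*b) + r*(-6*b^2 + 60*b - 144) + 60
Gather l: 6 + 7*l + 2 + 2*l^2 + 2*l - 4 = 2*l^2 + 9*l + 4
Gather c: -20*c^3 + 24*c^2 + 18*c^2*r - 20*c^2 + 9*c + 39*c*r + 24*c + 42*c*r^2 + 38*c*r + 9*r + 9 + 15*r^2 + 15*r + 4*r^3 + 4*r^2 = -20*c^3 + c^2*(18*r + 4) + c*(42*r^2 + 77*r + 33) + 4*r^3 + 19*r^2 + 24*r + 9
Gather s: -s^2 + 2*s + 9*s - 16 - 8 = -s^2 + 11*s - 24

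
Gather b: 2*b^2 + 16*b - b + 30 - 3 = 2*b^2 + 15*b + 27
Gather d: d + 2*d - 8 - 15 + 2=3*d - 21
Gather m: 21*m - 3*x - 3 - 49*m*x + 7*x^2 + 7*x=m*(21 - 49*x) + 7*x^2 + 4*x - 3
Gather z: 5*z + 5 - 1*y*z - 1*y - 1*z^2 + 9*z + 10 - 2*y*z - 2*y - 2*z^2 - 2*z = -3*y - 3*z^2 + z*(12 - 3*y) + 15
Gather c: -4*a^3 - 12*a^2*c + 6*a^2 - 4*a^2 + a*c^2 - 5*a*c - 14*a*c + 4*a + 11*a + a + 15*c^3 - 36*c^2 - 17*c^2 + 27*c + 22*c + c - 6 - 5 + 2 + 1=-4*a^3 + 2*a^2 + 16*a + 15*c^3 + c^2*(a - 53) + c*(-12*a^2 - 19*a + 50) - 8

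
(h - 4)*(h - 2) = h^2 - 6*h + 8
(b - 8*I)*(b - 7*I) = b^2 - 15*I*b - 56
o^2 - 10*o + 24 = (o - 6)*(o - 4)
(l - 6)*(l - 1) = l^2 - 7*l + 6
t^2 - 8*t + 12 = (t - 6)*(t - 2)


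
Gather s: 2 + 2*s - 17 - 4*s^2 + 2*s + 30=-4*s^2 + 4*s + 15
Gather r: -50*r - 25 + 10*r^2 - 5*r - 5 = 10*r^2 - 55*r - 30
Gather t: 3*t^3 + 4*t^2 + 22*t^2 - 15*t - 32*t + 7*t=3*t^3 + 26*t^2 - 40*t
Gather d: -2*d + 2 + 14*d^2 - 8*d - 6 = 14*d^2 - 10*d - 4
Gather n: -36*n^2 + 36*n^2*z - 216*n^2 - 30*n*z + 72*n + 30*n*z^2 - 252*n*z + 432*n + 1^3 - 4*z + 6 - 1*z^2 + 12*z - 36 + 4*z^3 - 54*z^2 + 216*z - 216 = n^2*(36*z - 252) + n*(30*z^2 - 282*z + 504) + 4*z^3 - 55*z^2 + 224*z - 245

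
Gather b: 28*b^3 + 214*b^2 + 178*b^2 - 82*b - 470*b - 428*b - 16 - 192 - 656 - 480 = 28*b^3 + 392*b^2 - 980*b - 1344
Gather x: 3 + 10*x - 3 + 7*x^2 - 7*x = 7*x^2 + 3*x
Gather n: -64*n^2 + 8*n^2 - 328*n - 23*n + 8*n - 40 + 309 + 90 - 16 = -56*n^2 - 343*n + 343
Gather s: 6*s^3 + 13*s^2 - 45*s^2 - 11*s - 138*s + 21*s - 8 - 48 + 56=6*s^3 - 32*s^2 - 128*s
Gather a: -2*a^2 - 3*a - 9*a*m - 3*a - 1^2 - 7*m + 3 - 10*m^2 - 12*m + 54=-2*a^2 + a*(-9*m - 6) - 10*m^2 - 19*m + 56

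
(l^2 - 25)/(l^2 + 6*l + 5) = (l - 5)/(l + 1)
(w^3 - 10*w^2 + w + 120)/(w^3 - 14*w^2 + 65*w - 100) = (w^2 - 5*w - 24)/(w^2 - 9*w + 20)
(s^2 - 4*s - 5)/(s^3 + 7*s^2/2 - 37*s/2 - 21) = 2*(s - 5)/(2*s^2 + 5*s - 42)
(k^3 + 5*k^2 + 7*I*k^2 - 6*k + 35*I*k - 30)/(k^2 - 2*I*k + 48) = (k^2 + k*(5 + I) + 5*I)/(k - 8*I)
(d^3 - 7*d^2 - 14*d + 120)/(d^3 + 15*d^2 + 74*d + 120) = (d^2 - 11*d + 30)/(d^2 + 11*d + 30)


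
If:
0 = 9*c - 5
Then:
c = 5/9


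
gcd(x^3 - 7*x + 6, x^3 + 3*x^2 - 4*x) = x - 1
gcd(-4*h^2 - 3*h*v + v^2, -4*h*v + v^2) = -4*h + v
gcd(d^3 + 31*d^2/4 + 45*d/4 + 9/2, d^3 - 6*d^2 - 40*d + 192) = d + 6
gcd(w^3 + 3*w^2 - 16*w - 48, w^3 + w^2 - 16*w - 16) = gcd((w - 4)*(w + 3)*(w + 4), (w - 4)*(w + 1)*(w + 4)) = w^2 - 16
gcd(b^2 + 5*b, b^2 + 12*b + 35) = b + 5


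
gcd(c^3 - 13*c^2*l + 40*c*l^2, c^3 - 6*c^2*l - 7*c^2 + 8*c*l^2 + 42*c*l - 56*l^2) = 1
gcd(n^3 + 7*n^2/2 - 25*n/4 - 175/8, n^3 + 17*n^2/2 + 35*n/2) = n + 7/2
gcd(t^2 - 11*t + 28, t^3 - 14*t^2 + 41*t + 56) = t - 7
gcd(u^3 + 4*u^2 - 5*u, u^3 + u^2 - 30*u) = u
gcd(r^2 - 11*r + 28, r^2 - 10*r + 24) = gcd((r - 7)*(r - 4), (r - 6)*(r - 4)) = r - 4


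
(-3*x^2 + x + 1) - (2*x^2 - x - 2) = -5*x^2 + 2*x + 3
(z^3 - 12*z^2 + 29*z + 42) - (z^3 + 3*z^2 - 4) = -15*z^2 + 29*z + 46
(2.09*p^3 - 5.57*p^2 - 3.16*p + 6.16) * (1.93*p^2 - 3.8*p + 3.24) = 4.0337*p^5 - 18.6921*p^4 + 21.8388*p^3 + 5.85*p^2 - 33.6464*p + 19.9584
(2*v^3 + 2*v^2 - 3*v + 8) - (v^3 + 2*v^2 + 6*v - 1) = v^3 - 9*v + 9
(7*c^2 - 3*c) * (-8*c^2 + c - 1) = -56*c^4 + 31*c^3 - 10*c^2 + 3*c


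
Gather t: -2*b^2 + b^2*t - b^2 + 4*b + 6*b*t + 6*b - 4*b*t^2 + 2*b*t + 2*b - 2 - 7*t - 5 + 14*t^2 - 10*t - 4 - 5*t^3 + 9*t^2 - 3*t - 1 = -3*b^2 + 12*b - 5*t^3 + t^2*(23 - 4*b) + t*(b^2 + 8*b - 20) - 12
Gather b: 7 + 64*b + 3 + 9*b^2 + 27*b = 9*b^2 + 91*b + 10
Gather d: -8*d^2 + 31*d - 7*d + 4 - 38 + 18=-8*d^2 + 24*d - 16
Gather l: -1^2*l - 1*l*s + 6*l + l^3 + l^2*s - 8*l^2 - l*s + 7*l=l^3 + l^2*(s - 8) + l*(12 - 2*s)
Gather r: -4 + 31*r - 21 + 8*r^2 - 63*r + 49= 8*r^2 - 32*r + 24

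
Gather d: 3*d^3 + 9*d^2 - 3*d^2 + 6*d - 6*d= 3*d^3 + 6*d^2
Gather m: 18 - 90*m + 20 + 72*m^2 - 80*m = 72*m^2 - 170*m + 38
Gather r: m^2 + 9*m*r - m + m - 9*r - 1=m^2 + r*(9*m - 9) - 1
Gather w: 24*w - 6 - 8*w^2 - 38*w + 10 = -8*w^2 - 14*w + 4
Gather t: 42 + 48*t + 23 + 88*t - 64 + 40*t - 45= 176*t - 44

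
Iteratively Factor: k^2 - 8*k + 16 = (k - 4)*(k - 4)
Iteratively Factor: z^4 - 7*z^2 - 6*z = (z - 3)*(z^3 + 3*z^2 + 2*z) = (z - 3)*(z + 2)*(z^2 + z) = (z - 3)*(z + 1)*(z + 2)*(z)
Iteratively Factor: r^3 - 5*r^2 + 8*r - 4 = (r - 2)*(r^2 - 3*r + 2) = (r - 2)^2*(r - 1)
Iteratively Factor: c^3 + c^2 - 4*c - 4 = (c + 2)*(c^2 - c - 2) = (c - 2)*(c + 2)*(c + 1)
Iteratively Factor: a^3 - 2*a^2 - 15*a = (a - 5)*(a^2 + 3*a) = (a - 5)*(a + 3)*(a)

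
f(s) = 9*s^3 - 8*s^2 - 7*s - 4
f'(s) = 27*s^2 - 16*s - 7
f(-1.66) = -55.59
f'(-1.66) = 93.96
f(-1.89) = -80.11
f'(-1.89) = 119.69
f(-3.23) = -368.14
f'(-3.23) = 326.37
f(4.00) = 416.00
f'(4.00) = 361.00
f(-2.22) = -126.36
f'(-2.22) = 161.59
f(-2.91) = -273.15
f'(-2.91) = 268.20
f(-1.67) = -56.54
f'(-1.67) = 95.02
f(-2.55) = -187.40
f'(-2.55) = 209.37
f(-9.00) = -7150.00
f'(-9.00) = 2324.00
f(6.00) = 1610.00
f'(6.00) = 869.00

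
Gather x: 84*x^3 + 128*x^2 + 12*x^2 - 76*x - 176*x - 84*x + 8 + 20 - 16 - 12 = 84*x^3 + 140*x^2 - 336*x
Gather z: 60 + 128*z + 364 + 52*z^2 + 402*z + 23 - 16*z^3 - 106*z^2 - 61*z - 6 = -16*z^3 - 54*z^2 + 469*z + 441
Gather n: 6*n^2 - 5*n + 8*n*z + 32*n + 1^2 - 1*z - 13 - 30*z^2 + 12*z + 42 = 6*n^2 + n*(8*z + 27) - 30*z^2 + 11*z + 30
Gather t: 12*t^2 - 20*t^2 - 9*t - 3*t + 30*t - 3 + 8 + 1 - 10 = -8*t^2 + 18*t - 4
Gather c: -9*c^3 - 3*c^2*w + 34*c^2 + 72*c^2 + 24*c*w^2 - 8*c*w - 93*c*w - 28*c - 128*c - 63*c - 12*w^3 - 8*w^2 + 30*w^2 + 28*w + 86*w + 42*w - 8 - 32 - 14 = -9*c^3 + c^2*(106 - 3*w) + c*(24*w^2 - 101*w - 219) - 12*w^3 + 22*w^2 + 156*w - 54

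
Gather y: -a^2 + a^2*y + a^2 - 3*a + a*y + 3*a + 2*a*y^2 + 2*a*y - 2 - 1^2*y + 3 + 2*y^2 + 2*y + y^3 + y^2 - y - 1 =y^3 + y^2*(2*a + 3) + y*(a^2 + 3*a)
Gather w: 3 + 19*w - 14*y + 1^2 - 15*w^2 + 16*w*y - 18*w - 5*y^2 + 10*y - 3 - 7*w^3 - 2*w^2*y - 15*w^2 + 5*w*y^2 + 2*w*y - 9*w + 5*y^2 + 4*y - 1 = -7*w^3 + w^2*(-2*y - 30) + w*(5*y^2 + 18*y - 8)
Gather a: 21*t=21*t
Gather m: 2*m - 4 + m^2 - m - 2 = m^2 + m - 6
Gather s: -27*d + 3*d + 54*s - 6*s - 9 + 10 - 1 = -24*d + 48*s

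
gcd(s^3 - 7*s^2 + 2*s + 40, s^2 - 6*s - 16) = s + 2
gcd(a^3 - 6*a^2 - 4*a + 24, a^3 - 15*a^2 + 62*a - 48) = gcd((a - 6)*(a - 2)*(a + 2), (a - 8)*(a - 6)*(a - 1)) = a - 6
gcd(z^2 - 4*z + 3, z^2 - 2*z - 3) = z - 3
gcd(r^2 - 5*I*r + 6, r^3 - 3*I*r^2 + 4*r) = r + I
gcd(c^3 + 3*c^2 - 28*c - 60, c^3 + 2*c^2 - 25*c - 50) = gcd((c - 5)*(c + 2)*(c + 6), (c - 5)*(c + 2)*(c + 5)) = c^2 - 3*c - 10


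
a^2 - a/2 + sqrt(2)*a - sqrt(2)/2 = (a - 1/2)*(a + sqrt(2))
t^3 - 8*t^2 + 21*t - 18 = (t - 3)^2*(t - 2)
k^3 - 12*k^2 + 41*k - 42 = (k - 7)*(k - 3)*(k - 2)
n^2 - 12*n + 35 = (n - 7)*(n - 5)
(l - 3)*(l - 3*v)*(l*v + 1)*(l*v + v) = l^4*v^2 - 3*l^3*v^3 - 2*l^3*v^2 + l^3*v + 6*l^2*v^3 - 6*l^2*v^2 - 2*l^2*v + 9*l*v^3 + 6*l*v^2 - 3*l*v + 9*v^2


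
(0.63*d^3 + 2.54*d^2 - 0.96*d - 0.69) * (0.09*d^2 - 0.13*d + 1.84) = 0.0567*d^5 + 0.1467*d^4 + 0.7426*d^3 + 4.7363*d^2 - 1.6767*d - 1.2696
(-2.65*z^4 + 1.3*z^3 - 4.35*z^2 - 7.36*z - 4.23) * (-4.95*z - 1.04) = 13.1175*z^5 - 3.679*z^4 + 20.1805*z^3 + 40.956*z^2 + 28.5929*z + 4.3992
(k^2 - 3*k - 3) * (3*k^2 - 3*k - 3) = 3*k^4 - 12*k^3 - 3*k^2 + 18*k + 9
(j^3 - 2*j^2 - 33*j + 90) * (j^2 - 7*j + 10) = j^5 - 9*j^4 - 9*j^3 + 301*j^2 - 960*j + 900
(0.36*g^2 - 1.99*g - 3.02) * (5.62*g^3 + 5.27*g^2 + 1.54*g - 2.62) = 2.0232*g^5 - 9.2866*g^4 - 26.9053*g^3 - 19.9232*g^2 + 0.563*g + 7.9124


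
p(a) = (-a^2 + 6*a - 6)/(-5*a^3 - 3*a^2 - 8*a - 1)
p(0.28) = 1.23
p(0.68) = 0.25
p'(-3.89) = -0.07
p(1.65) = -0.03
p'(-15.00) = 0.00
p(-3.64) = -0.18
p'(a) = (6 - 2*a)/(-5*a^3 - 3*a^2 - 8*a - 1) + (-a^2 + 6*a - 6)*(15*a^2 + 6*a + 8)/(-5*a^3 - 3*a^2 - 8*a - 1)^2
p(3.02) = -0.02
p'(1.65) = -0.03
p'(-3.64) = -0.09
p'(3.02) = 0.01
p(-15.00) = -0.02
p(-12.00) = -0.03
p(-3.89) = -0.16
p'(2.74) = 0.01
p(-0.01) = 6.58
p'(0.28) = -5.23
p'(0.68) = -1.01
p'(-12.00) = 0.00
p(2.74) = -0.02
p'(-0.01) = -63.36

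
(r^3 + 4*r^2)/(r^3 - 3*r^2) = (r + 4)/(r - 3)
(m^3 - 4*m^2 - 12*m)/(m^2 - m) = (m^2 - 4*m - 12)/(m - 1)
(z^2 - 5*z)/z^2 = (z - 5)/z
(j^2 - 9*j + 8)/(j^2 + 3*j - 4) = (j - 8)/(j + 4)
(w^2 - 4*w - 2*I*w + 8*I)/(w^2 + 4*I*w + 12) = (w - 4)/(w + 6*I)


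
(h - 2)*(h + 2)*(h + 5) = h^3 + 5*h^2 - 4*h - 20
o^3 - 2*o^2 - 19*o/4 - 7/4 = (o - 7/2)*(o + 1/2)*(o + 1)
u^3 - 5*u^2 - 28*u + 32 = (u - 8)*(u - 1)*(u + 4)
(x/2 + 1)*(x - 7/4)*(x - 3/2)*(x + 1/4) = x^4/2 - x^3/2 - 67*x^2/32 + 137*x/64 + 21/32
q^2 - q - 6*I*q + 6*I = (q - 1)*(q - 6*I)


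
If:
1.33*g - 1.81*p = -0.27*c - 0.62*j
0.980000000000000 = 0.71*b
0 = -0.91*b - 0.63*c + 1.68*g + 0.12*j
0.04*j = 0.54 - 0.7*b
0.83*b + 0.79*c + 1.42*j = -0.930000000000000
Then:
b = 1.38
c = 16.52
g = 7.71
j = -10.65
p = 4.48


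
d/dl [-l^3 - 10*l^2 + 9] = l*(-3*l - 20)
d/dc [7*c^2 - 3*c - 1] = 14*c - 3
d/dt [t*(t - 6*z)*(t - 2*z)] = 3*t^2 - 16*t*z + 12*z^2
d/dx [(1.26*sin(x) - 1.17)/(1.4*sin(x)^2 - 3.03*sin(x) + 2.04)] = (-1.764*sin(x)^2 + 3.276*sin(x) - 0.974699999999999)*cos(x)/(1.96*sin(x)^4 - 8.484*sin(x)^3 + 14.8929*sin(x)^2 - 12.3624*sin(x) + 4.1616)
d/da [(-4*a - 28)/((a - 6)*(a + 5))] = 4*(a^2 + 14*a + 23)/(a^4 - 2*a^3 - 59*a^2 + 60*a + 900)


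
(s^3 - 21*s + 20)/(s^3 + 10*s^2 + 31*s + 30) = (s^2 - 5*s + 4)/(s^2 + 5*s + 6)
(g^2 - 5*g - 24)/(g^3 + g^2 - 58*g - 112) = (g + 3)/(g^2 + 9*g + 14)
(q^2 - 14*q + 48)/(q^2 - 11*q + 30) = (q - 8)/(q - 5)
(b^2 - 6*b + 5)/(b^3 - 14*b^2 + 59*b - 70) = (b - 1)/(b^2 - 9*b + 14)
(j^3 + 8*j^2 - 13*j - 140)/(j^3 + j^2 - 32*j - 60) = (j^2 + 3*j - 28)/(j^2 - 4*j - 12)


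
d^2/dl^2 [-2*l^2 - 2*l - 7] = -4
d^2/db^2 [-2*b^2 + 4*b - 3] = -4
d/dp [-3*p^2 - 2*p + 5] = -6*p - 2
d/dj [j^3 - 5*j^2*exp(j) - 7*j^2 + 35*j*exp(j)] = -5*j^2*exp(j) + 3*j^2 + 25*j*exp(j) - 14*j + 35*exp(j)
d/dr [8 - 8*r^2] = -16*r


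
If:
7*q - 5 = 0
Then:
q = 5/7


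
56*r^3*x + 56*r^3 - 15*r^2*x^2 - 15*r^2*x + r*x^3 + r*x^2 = (-8*r + x)*(-7*r + x)*(r*x + r)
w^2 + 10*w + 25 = (w + 5)^2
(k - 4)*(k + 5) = k^2 + k - 20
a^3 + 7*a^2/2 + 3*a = a*(a + 3/2)*(a + 2)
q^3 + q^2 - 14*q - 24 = (q - 4)*(q + 2)*(q + 3)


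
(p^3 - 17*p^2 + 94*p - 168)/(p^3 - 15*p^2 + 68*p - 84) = (p - 4)/(p - 2)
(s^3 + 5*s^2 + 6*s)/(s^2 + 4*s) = (s^2 + 5*s + 6)/(s + 4)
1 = 1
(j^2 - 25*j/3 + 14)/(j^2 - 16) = (j^2 - 25*j/3 + 14)/(j^2 - 16)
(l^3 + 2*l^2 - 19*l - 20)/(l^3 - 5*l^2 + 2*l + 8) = (l + 5)/(l - 2)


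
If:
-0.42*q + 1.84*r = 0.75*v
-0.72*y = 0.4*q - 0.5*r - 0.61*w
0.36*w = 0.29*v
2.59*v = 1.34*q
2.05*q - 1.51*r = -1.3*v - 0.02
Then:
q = -0.01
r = -0.00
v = -0.01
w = -0.00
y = -0.00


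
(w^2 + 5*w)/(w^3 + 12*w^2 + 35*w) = 1/(w + 7)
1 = 1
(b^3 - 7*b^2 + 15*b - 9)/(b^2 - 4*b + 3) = b - 3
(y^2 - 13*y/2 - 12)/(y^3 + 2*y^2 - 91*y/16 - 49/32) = 16*(2*y^2 - 13*y - 24)/(32*y^3 + 64*y^2 - 182*y - 49)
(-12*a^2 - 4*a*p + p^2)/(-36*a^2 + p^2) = (2*a + p)/(6*a + p)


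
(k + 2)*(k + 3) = k^2 + 5*k + 6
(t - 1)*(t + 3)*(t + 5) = t^3 + 7*t^2 + 7*t - 15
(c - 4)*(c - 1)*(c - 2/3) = c^3 - 17*c^2/3 + 22*c/3 - 8/3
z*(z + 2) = z^2 + 2*z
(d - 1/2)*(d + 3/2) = d^2 + d - 3/4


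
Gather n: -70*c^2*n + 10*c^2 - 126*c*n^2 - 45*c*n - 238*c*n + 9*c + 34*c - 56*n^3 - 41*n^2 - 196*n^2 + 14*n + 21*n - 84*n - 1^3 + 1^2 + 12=10*c^2 + 43*c - 56*n^3 + n^2*(-126*c - 237) + n*(-70*c^2 - 283*c - 49) + 12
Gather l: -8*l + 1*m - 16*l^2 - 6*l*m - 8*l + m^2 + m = -16*l^2 + l*(-6*m - 16) + m^2 + 2*m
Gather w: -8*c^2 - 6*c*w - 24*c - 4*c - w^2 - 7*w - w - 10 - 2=-8*c^2 - 28*c - w^2 + w*(-6*c - 8) - 12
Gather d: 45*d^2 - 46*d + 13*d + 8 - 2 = 45*d^2 - 33*d + 6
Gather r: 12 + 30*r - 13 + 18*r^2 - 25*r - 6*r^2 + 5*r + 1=12*r^2 + 10*r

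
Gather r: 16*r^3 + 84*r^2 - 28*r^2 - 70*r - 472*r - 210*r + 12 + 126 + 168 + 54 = 16*r^3 + 56*r^2 - 752*r + 360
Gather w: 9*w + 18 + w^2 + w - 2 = w^2 + 10*w + 16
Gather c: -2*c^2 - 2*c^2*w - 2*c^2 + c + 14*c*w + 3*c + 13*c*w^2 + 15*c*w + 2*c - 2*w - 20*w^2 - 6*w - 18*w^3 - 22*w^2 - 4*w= c^2*(-2*w - 4) + c*(13*w^2 + 29*w + 6) - 18*w^3 - 42*w^2 - 12*w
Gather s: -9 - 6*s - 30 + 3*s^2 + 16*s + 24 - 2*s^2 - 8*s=s^2 + 2*s - 15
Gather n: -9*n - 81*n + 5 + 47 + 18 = 70 - 90*n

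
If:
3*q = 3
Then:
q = 1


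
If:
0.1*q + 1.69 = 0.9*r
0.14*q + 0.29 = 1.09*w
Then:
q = 7.78571428571429*w - 2.07142857142857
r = 0.865079365079365*w + 1.64761904761905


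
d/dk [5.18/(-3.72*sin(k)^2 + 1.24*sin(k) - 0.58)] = (38.5392*sin(k) - 6.4232)*cos(k)/(3.72*sin(k)^2 - 1.24*sin(k) + 0.58)^2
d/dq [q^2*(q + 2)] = q*(3*q + 4)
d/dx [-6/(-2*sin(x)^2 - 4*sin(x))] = -6*(sin(x) + 1)*cos(x)/((sin(x) + 2)^2*sin(x)^2)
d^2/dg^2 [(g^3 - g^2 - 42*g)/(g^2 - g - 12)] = 60*(-g^3 - 36*g + 12)/(g^6 - 3*g^5 - 33*g^4 + 71*g^3 + 396*g^2 - 432*g - 1728)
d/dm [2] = 0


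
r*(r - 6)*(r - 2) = r^3 - 8*r^2 + 12*r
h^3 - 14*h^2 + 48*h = h*(h - 8)*(h - 6)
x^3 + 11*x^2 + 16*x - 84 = (x - 2)*(x + 6)*(x + 7)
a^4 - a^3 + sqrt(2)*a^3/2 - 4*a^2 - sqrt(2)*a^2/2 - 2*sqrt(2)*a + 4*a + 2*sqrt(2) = (a - 2)*(a - 1)*(a + 2)*(a + sqrt(2)/2)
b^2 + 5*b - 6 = (b - 1)*(b + 6)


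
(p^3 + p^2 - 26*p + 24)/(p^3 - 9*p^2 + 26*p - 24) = (p^2 + 5*p - 6)/(p^2 - 5*p + 6)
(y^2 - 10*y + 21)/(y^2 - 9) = (y - 7)/(y + 3)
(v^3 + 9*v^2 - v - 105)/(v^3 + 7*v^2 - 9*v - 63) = (v + 5)/(v + 3)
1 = 1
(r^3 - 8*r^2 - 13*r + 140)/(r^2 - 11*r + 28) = (r^2 - r - 20)/(r - 4)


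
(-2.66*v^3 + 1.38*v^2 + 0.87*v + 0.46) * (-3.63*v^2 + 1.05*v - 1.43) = 9.6558*v^5 - 7.8024*v^4 + 2.0947*v^3 - 2.7297*v^2 - 0.7611*v - 0.6578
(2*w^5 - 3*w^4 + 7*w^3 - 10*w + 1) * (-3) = -6*w^5 + 9*w^4 - 21*w^3 + 30*w - 3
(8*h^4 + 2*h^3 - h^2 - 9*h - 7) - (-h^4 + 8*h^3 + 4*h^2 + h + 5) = 9*h^4 - 6*h^3 - 5*h^2 - 10*h - 12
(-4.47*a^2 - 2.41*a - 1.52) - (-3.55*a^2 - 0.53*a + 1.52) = -0.92*a^2 - 1.88*a - 3.04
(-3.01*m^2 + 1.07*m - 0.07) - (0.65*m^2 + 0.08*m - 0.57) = -3.66*m^2 + 0.99*m + 0.5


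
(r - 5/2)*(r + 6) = r^2 + 7*r/2 - 15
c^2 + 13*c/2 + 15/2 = (c + 3/2)*(c + 5)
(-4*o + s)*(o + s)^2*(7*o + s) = -28*o^4 - 53*o^3*s - 21*o^2*s^2 + 5*o*s^3 + s^4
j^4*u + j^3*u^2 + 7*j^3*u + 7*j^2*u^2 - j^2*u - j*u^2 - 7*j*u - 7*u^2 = (j - 1)*(j + 7)*(j + u)*(j*u + u)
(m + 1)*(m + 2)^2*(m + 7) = m^4 + 12*m^3 + 43*m^2 + 60*m + 28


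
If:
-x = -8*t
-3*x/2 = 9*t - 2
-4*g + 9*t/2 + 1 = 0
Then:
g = 5/14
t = 2/21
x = 16/21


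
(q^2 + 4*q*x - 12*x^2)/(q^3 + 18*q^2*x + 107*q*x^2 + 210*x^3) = (q - 2*x)/(q^2 + 12*q*x + 35*x^2)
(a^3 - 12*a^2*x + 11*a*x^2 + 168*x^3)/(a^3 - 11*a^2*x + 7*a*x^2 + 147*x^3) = (-a + 8*x)/(-a + 7*x)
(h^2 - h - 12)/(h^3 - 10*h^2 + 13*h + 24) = (h^2 - h - 12)/(h^3 - 10*h^2 + 13*h + 24)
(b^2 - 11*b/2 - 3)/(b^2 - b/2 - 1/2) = (b - 6)/(b - 1)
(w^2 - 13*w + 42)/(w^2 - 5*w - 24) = (-w^2 + 13*w - 42)/(-w^2 + 5*w + 24)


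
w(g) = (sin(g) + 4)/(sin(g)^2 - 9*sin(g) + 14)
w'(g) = (-2*sin(g)*cos(g) + 9*cos(g))*(sin(g) + 4)/(sin(g)^2 - 9*sin(g) + 14)^2 + cos(g)/(sin(g)^2 - 9*sin(g) + 14) = (-8*sin(g) + cos(g)^2 + 49)*cos(g)/(sin(g)^2 - 9*sin(g) + 14)^2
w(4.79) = 0.13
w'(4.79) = 0.01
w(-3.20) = 0.30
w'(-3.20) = -0.27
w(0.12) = 0.32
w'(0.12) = 0.29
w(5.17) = 0.14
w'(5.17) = 0.05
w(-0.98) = 0.14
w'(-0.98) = 0.06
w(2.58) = 0.48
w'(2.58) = -0.43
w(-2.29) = 0.15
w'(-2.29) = -0.08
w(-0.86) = 0.15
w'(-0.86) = 0.08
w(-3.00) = 0.25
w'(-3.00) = -0.22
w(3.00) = 0.32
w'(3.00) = -0.30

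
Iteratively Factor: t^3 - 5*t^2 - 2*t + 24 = (t + 2)*(t^2 - 7*t + 12) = (t - 3)*(t + 2)*(t - 4)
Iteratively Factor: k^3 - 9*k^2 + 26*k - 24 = (k - 4)*(k^2 - 5*k + 6) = (k - 4)*(k - 3)*(k - 2)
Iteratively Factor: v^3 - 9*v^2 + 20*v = (v - 5)*(v^2 - 4*v) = (v - 5)*(v - 4)*(v)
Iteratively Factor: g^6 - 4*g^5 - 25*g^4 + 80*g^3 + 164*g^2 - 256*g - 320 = (g - 2)*(g^5 - 2*g^4 - 29*g^3 + 22*g^2 + 208*g + 160) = (g - 2)*(g + 4)*(g^4 - 6*g^3 - 5*g^2 + 42*g + 40) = (g - 2)*(g + 1)*(g + 4)*(g^3 - 7*g^2 + 2*g + 40) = (g - 4)*(g - 2)*(g + 1)*(g + 4)*(g^2 - 3*g - 10) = (g - 5)*(g - 4)*(g - 2)*(g + 1)*(g + 4)*(g + 2)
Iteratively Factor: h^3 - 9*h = (h - 3)*(h^2 + 3*h) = h*(h - 3)*(h + 3)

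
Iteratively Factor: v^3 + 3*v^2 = (v + 3)*(v^2) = v*(v + 3)*(v)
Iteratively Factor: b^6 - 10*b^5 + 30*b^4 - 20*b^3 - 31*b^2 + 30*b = (b - 2)*(b^5 - 8*b^4 + 14*b^3 + 8*b^2 - 15*b) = (b - 2)*(b - 1)*(b^4 - 7*b^3 + 7*b^2 + 15*b) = (b - 5)*(b - 2)*(b - 1)*(b^3 - 2*b^2 - 3*b) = (b - 5)*(b - 2)*(b - 1)*(b + 1)*(b^2 - 3*b) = b*(b - 5)*(b - 2)*(b - 1)*(b + 1)*(b - 3)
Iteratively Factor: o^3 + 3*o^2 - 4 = (o - 1)*(o^2 + 4*o + 4) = (o - 1)*(o + 2)*(o + 2)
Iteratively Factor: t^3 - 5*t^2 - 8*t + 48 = (t - 4)*(t^2 - t - 12) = (t - 4)^2*(t + 3)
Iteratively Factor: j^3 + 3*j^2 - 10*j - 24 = (j - 3)*(j^2 + 6*j + 8) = (j - 3)*(j + 2)*(j + 4)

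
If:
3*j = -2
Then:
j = -2/3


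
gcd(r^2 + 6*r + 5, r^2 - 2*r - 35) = r + 5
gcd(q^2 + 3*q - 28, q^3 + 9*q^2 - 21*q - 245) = q + 7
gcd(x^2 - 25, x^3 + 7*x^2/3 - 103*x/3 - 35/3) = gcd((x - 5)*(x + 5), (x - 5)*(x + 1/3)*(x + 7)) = x - 5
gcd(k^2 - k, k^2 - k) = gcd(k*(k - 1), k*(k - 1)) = k^2 - k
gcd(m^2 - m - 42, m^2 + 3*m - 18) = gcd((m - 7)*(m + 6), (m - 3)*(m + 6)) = m + 6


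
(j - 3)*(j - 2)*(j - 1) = j^3 - 6*j^2 + 11*j - 6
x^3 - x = x*(x - 1)*(x + 1)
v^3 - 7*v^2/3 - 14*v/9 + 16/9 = (v - 8/3)*(v - 2/3)*(v + 1)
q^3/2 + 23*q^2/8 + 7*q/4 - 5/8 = (q/2 + 1/2)*(q - 1/4)*(q + 5)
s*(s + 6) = s^2 + 6*s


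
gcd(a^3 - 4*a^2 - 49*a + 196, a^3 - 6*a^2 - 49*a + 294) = a^2 - 49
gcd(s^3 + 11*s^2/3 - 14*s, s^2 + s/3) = s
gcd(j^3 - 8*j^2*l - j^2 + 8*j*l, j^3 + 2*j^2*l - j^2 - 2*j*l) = j^2 - j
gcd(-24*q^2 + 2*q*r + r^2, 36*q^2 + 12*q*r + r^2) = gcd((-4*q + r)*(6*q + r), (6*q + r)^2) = 6*q + r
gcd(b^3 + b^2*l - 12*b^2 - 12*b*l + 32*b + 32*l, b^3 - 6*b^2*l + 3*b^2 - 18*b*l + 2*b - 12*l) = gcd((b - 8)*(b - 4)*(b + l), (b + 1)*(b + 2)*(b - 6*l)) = 1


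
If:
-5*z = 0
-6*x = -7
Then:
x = 7/6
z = 0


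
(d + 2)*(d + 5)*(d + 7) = d^3 + 14*d^2 + 59*d + 70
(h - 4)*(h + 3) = h^2 - h - 12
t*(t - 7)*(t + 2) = t^3 - 5*t^2 - 14*t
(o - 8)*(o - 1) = o^2 - 9*o + 8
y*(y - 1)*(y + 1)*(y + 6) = y^4 + 6*y^3 - y^2 - 6*y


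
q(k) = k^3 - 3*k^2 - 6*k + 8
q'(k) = 3*k^2 - 6*k - 6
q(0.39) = 5.26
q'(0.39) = -7.88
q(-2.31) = -6.47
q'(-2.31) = 23.87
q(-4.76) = -139.26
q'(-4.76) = 90.53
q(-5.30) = -193.35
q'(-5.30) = 110.07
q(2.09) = -8.51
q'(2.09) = -5.44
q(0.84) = 1.44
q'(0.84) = -8.92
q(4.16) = 3.11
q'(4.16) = 20.96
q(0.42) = 5.02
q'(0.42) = -7.99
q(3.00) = -10.00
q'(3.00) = 3.00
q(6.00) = 80.00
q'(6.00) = 66.00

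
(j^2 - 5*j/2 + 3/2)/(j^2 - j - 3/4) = 2*(j - 1)/(2*j + 1)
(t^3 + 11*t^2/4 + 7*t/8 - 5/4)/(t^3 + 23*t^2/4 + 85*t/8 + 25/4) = (2*t - 1)/(2*t + 5)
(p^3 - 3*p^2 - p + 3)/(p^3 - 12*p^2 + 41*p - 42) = (p^2 - 1)/(p^2 - 9*p + 14)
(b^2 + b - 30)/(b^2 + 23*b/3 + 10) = 3*(b - 5)/(3*b + 5)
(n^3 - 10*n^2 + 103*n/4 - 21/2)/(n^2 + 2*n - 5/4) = (2*n^2 - 19*n + 42)/(2*n + 5)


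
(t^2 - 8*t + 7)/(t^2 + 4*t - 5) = (t - 7)/(t + 5)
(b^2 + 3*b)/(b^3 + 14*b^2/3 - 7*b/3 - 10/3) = 3*b*(b + 3)/(3*b^3 + 14*b^2 - 7*b - 10)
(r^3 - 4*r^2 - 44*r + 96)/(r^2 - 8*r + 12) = (r^2 - 2*r - 48)/(r - 6)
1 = 1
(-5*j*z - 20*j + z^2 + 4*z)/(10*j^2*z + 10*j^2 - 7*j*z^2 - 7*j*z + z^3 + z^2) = (z + 4)/(-2*j*z - 2*j + z^2 + z)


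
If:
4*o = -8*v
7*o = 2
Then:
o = 2/7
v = -1/7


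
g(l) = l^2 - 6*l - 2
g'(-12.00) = -30.00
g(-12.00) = 214.00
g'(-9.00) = -24.00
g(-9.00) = 133.00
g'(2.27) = -1.46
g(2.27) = -10.47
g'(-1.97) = -9.94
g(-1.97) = 13.70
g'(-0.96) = -7.92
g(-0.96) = 4.68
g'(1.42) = -3.16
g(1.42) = -8.50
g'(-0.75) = -7.50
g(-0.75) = 3.06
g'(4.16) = 2.32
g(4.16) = -9.65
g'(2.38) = -1.24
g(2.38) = -10.62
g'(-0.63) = -7.26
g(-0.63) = 2.18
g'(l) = 2*l - 6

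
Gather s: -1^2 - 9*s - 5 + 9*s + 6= 0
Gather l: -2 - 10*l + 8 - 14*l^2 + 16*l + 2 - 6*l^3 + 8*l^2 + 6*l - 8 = -6*l^3 - 6*l^2 + 12*l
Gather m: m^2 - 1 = m^2 - 1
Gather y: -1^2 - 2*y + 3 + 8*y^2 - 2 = 8*y^2 - 2*y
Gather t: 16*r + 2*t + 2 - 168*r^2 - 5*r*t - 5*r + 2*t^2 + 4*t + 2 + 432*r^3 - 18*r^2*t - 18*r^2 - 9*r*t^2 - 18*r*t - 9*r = 432*r^3 - 186*r^2 + 2*r + t^2*(2 - 9*r) + t*(-18*r^2 - 23*r + 6) + 4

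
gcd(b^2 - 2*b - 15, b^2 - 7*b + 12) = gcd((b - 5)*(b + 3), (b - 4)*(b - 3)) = 1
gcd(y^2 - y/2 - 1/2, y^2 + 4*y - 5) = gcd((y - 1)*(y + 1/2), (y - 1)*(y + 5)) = y - 1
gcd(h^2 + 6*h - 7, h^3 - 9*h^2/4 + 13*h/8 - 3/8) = h - 1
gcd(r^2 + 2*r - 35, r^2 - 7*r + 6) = 1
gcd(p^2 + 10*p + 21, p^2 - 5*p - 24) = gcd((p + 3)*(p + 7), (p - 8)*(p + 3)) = p + 3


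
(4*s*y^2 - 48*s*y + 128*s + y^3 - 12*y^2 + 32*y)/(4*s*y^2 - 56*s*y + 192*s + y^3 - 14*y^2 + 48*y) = (y - 4)/(y - 6)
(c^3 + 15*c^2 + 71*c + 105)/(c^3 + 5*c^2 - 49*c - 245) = (c + 3)/(c - 7)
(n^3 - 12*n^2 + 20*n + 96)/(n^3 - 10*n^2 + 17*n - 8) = (n^2 - 4*n - 12)/(n^2 - 2*n + 1)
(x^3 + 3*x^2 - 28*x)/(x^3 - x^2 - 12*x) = (x + 7)/(x + 3)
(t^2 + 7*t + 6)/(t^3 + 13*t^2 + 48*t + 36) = 1/(t + 6)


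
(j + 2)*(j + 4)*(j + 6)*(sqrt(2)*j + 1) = sqrt(2)*j^4 + j^3 + 12*sqrt(2)*j^3 + 12*j^2 + 44*sqrt(2)*j^2 + 44*j + 48*sqrt(2)*j + 48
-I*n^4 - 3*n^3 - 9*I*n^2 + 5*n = n*(n - 5*I)*(n + I)*(-I*n + 1)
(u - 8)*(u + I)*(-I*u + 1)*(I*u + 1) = u^4 - 8*u^3 + I*u^3 + u^2 - 8*I*u^2 - 8*u + I*u - 8*I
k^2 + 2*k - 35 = (k - 5)*(k + 7)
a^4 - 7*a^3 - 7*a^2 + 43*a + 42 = (a - 7)*(a - 3)*(a + 1)*(a + 2)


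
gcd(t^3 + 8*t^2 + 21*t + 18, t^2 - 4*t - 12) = t + 2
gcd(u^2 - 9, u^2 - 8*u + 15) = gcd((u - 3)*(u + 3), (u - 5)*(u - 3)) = u - 3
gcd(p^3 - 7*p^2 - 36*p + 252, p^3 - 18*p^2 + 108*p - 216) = p - 6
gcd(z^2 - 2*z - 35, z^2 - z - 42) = z - 7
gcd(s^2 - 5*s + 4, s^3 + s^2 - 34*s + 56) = s - 4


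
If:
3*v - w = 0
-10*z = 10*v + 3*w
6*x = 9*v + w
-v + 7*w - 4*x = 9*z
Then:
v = 0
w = 0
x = 0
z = 0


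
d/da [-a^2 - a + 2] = -2*a - 1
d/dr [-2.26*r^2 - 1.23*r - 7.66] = -4.52*r - 1.23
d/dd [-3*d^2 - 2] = -6*d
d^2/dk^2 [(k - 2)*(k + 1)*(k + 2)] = 6*k + 2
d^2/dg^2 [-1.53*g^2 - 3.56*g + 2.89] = -3.06000000000000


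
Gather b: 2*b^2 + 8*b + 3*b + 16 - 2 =2*b^2 + 11*b + 14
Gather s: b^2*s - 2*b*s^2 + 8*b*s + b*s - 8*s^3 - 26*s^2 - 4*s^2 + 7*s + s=-8*s^3 + s^2*(-2*b - 30) + s*(b^2 + 9*b + 8)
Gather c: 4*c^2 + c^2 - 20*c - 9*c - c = 5*c^2 - 30*c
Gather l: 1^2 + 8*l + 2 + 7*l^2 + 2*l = 7*l^2 + 10*l + 3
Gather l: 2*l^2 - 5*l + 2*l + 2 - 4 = 2*l^2 - 3*l - 2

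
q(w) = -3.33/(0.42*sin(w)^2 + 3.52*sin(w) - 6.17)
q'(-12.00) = 0.64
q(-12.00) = 0.80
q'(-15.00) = -0.11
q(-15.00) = 0.40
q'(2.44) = -0.75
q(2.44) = 0.89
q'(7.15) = 0.85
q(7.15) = 1.03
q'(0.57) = 0.65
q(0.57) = 0.80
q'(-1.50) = 0.01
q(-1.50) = 0.36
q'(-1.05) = 0.06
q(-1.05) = 0.37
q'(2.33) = -0.82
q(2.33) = 0.98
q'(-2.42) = -0.11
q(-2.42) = 0.40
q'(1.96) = -0.83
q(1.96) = 1.30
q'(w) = -3.33*(-0.84*sin(w)*cos(w) - 3.52*cos(w))/(0.42*sin(w)^2 + 3.52*sin(w) - 6.17)^2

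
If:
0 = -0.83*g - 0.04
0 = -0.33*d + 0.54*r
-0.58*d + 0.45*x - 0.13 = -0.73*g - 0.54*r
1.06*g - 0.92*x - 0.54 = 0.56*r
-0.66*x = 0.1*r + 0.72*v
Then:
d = -1.09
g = -0.05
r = -0.67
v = 0.31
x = -0.24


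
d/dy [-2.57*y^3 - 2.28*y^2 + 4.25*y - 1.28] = -7.71*y^2 - 4.56*y + 4.25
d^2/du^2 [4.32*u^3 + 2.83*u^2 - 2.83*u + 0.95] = 25.92*u + 5.66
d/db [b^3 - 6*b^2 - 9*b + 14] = 3*b^2 - 12*b - 9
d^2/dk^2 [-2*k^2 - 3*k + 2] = -4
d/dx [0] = 0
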